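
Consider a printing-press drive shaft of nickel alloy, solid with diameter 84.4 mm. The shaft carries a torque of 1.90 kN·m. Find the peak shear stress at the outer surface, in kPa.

16100 kPa

J = πd⁴/32 = π(0.0844)⁴/32 = 4.982×10^-6 m⁴.
τ_max = T·r/J = 1900 × 0.0422 / 4.982×10^-6 = 1.610×10^7 Pa.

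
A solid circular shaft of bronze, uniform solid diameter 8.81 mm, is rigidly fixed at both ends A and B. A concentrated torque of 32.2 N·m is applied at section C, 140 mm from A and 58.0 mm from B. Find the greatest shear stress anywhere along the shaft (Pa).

With uniform GJ and both ends fixed, compatibility θ_AC = θ_CB gives T_A·a = T_B·b, together with T_A + T_B = T₀.
T_A = T₀·b/(a+b) = 32.20·58.0/198.0 = 9.432 N·m; T_B = 22.77 N·m.
τ in each portion: τ_AC = 7.03×10^7 Pa, τ_CB = 1.70×10^8 Pa; maximum is in CB.
τ_max = T_CB·r/J = 22.77·0.00441/5.91×10^-10 = 1.696×10^8 Pa.

1.70e8 Pa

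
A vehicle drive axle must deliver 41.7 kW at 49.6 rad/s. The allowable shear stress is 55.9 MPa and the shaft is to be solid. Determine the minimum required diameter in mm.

ω = 49.6 rad/s, so T = P/ω = 41.7×10³ / 49.60 = 840.7 N·m.
For a solid shaft τ_max = 16T/(πd³), so d = (16T/(π τ_allow))^(1/3) = (16·840.7/(π·5.59×10^7))^(1/3) = 0.04247 m.

42.5 mm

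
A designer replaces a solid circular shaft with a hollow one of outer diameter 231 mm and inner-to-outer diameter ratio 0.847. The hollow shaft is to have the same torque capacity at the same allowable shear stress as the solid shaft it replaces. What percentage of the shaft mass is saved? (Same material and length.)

54.2 %

Equal τ_max and T ⇒ the solid shaft needs d_s³ = d_o³(1−k⁴), so d_s = 231·(1−0.847⁴)^(1/3) = 181.5 mm.
Area ratio A_h/A_s = d_o²(1−k²)/d_s² = (1−k²)/(1−k⁴)^(2/3) = 0.4576.
Mass saving = 1 − 0.4576 = 54.2 %.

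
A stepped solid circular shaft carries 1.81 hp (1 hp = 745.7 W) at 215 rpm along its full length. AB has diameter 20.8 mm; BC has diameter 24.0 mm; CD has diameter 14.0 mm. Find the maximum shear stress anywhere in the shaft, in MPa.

111 MPa

ω = 2π·215/60 = 22.51 rad/s, so T = P/ω = 1.81×745.7 / 22.51 = 59.95 N·m.
Under the same torque, τ_max = 16T/(πd³) is largest where d is smallest — segment CD (d = 14.0 mm).
τ_max = 16·59.95/(π·(0.0140)³) = 1.113×10^8 Pa.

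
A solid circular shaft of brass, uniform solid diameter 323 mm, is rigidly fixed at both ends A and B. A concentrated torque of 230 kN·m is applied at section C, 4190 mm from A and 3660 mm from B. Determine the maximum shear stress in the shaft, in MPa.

With uniform GJ and both ends fixed, compatibility θ_AC = θ_CB gives T_A·a = T_B·b, together with T_A + T_B = T₀.
T_A = T₀·b/(a+b) = 230000·3660/7850 = 107200 N·m; T_B = 122800 N·m.
τ in each portion: τ_AC = 1.62×10^7 Pa, τ_CB = 1.86×10^7 Pa; maximum is in CB.
τ_max = T_CB·r/J = 122800·0.162/1.07×10^-3 = 1.855×10^7 Pa.

18.6 MPa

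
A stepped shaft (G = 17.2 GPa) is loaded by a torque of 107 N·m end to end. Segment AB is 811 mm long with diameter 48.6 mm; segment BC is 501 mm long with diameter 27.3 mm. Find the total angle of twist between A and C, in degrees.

J_AB = π(0.0486)⁴/32 = 5.48×10^-7 m⁴; J_BC = π(0.0273)⁴/32 = 5.45×10^-8 m⁴.
θ = (T/G)·Σ L_i/J_i = (107.0/17.2×10⁹)·(0.811/5.48×10^-7 + 0.501/5.45×10^-8) = 0.06636 rad.

3.80°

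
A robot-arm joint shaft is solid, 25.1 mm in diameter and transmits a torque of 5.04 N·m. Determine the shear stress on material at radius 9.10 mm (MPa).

1.18 MPa

J = πd⁴/32 = π(0.0251)⁴/32 = 3.897×10^-8 m⁴.
Shear stress varies linearly with radius: τ = T·r/J = 5.040 × 0.00910 / 3.897×10^-8 = 1.177×10^6 Pa.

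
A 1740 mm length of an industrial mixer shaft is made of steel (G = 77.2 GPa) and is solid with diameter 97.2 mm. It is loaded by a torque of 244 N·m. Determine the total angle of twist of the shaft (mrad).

J = πd⁴/32 = π(0.0972)⁴/32 = 8.763×10^-6 m⁴.
θ = T·L/(G·J) = 244.0 × 1.74 / (77.2×10⁹ × 8.763×10^-6) = 6.276×10^-4 rad.

0.628 mrad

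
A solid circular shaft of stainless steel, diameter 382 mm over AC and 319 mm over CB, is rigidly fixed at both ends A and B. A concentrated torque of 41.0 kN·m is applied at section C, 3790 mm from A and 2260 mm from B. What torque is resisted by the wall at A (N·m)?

22600 N·m

Compatibility: T_A·a/J_AC = T_B·b/J_CB with T_A + T_B = T₀.
J_AC = 2.09×10^-3 m⁴, J_CB = 1.02×10^-3 m⁴, so T_A = T₀·(J_AC/a)/((J_AC/a)+(J_CB/b)) = 22580 N·m, T_B = 18420 N·m.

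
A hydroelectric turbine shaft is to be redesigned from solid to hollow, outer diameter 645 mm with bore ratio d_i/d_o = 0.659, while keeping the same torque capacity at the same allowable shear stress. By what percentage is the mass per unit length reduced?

Equal τ_max and T ⇒ the solid shaft needs d_s³ = d_o³(1−k⁴), so d_s = 645·(1−0.659⁴)^(1/3) = 601.6 mm.
Area ratio A_h/A_s = d_o²(1−k²)/d_s² = (1−k²)/(1−k⁴)^(2/3) = 0.6503.
Mass saving = 1 − 0.6503 = 35.0 %.

35.0 %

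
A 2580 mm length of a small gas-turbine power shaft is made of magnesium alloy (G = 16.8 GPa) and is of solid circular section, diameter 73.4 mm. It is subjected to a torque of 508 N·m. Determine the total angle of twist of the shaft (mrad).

J = πd⁴/32 = π(0.0734)⁴/32 = 2.850×10^-6 m⁴.
θ = T·L/(G·J) = 508.0 × 2.58 / (16.8×10⁹ × 2.850×10^-6) = 0.02738 rad.

27.4 mrad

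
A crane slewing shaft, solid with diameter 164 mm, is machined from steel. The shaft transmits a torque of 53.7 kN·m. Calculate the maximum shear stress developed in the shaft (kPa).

62000 kPa

J = πd⁴/32 = π(0.164)⁴/32 = 7.102×10^-5 m⁴.
τ_max = T·r/J = 53700 × 0.0820 / 7.102×10^-5 = 6.200×10^7 Pa.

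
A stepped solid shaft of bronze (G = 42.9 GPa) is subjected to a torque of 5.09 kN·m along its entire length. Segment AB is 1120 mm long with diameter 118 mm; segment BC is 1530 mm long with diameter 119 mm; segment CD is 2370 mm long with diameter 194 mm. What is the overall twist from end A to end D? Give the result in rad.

J_AB = π(0.118)⁴/32 = 1.90×10^-5 m⁴; J_BC = π(0.119)⁴/32 = 1.97×10^-5 m⁴; J_CD = π(0.194)⁴/32 = 1.39×10^-4 m⁴.
θ = (T/G)·Σ L_i/J_i = (5090/42.9×10⁹)·(1.12/1.90×10^-5 + 1.53/1.97×10^-5 + 2.37/1.39×10^-4) = 0.01822 rad.

0.0182 rad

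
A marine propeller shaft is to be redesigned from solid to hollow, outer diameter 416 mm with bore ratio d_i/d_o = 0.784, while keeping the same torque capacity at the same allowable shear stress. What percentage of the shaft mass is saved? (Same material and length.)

Equal τ_max and T ⇒ the solid shaft needs d_s³ = d_o³(1−k⁴), so d_s = 416·(1−0.784⁴)^(1/3) = 355.1 mm.
Area ratio A_h/A_s = d_o²(1−k²)/d_s² = (1−k²)/(1−k⁴)^(2/3) = 0.5287.
Mass saving = 1 − 0.5287 = 47.1 %.

47.1 %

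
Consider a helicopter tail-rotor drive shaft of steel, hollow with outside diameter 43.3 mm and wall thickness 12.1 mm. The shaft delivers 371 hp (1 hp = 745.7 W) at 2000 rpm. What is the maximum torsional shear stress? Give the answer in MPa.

86.1 MPa

ω = 2π·2000/60 = 209.4 rad/s, so T = P/ω = 371×745.7 / 209.4 = 1321 N·m.
J = π(d_o⁴ − d_i⁴)/32 = π(0.0433⁴ − 0.0191⁴)/32 = 3.320×10^-7 m⁴.
τ_max = T·r/J = 1321 × 0.0216 / 3.320×10^-7 = 8.613×10^7 Pa.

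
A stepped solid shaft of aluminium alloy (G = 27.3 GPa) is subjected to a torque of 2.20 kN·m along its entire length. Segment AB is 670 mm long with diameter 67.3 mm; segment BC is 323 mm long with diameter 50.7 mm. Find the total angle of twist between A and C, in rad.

J_AB = π(0.0673)⁴/32 = 2.01×10^-6 m⁴; J_BC = π(0.0507)⁴/32 = 6.49×10^-7 m⁴.
θ = (T/G)·Σ L_i/J_i = (2200/27.3×10⁹)·(0.670/2.01×10^-6 + 0.323/6.49×10^-7) = 0.06694 rad.

0.0669 rad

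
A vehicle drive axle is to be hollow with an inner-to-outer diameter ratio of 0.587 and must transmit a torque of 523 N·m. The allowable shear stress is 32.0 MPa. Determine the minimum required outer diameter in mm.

For a hollow shaft with d_i/d_o = 0.587: τ_max = 16T/(π d_o³ (1−k⁴)), so d_o = [16T/(π τ_allow (1−k⁴))]^(1/3) = [16·523.0/(π·3.20×10^7·0.8813)]^(1/3) = 0.04554 m.

45.5 mm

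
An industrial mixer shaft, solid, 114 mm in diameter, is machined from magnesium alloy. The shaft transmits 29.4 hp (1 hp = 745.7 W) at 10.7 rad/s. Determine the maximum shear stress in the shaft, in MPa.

7.04 MPa

ω = 10.7 rad/s, so T = P/ω = 29.4×745.7 / 10.70 = 2049 N·m.
J = πd⁴/32 = π(0.114)⁴/32 = 1.658×10^-5 m⁴.
τ_max = T·r/J = 2049 × 0.0570 / 1.658×10^-5 = 7.043×10^6 Pa.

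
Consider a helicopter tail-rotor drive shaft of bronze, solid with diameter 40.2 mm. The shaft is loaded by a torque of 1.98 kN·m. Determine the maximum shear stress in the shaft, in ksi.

J = πd⁴/32 = π(0.0402)⁴/32 = 2.564×10^-7 m⁴.
τ_max = T·r/J = 1980 × 0.0201 / 2.564×10^-7 = 1.552×10^8 Pa.

22.5 ksi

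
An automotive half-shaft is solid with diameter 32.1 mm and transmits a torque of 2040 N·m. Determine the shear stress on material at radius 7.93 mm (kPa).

155000 kPa

J = πd⁴/32 = π(0.0321)⁴/32 = 1.042×10^-7 m⁴.
Shear stress varies linearly with radius: τ = T·r/J = 2040 × 0.00793 / 1.042×10^-7 = 1.552×10^8 Pa.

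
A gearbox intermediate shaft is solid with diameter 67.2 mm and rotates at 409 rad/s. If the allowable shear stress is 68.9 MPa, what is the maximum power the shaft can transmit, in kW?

J = πd⁴/32 = π(0.0672)⁴/32 = 2.002×10^-6 m⁴.
T_max = τ_allow·J/r = 6.89×10^7 × 2.002×10^-6 / 0.0336 = 4105 N·m.
ω = 409 rad/s, so P_max = T_max·ω = 1.679×10^6 W.

1680 kW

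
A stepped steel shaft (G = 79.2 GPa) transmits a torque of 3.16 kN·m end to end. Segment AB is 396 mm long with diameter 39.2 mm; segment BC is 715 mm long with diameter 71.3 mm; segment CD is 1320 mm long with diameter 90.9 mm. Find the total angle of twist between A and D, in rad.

J_AB = π(0.0392)⁴/32 = 2.32×10^-7 m⁴; J_BC = π(0.0713)⁴/32 = 2.54×10^-6 m⁴; J_CD = π(0.0909)⁴/32 = 6.70×10^-6 m⁴.
θ = (T/G)·Σ L_i/J_i = (3160/79.2×10⁹)·(0.396/2.32×10^-7 + 0.715/2.54×10^-6 + 1.32/6.70×10^-6) = 0.08726 rad.

0.0873 rad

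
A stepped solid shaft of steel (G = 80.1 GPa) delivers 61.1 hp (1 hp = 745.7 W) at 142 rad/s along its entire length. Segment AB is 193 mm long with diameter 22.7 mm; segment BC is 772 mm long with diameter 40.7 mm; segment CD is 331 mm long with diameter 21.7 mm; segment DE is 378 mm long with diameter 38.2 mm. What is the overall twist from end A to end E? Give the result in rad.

ω = 142 rad/s, so T = P/ω = 61.1×745.7 / 142.0 = 320.9 N·m.
J_AB = π(0.0227)⁴/32 = 2.61×10^-8 m⁴; J_BC = π(0.0407)⁴/32 = 2.69×10^-7 m⁴; J_CD = π(0.0217)⁴/32 = 2.18×10^-8 m⁴; J_DE = π(0.0382)⁴/32 = 2.09×10^-7 m⁴.
θ = (T/G)·Σ L_i/J_i = (320.9/80.1×10⁹)·(0.193/2.61×10^-8 + 0.772/2.69×10^-7 + 0.331/2.18×10^-8 + 0.378/2.09×10^-7) = 0.1093 rad.

0.109 rad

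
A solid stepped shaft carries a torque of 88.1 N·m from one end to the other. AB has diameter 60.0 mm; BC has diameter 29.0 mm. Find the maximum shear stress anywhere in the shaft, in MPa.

Under the same torque, τ_max = 16T/(πd³) is largest where d is smallest — segment BC (d = 29.0 mm).
τ_max = 16·88.10/(π·(0.0290)³) = 1.840×10^7 Pa.

18.4 MPa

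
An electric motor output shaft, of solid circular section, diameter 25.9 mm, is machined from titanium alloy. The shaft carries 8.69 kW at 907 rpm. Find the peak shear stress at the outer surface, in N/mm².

ω = 2π·907/60 = 94.98 rad/s, so T = P/ω = 8.69×10³ / 94.98 = 91.49 N·m.
J = πd⁴/32 = π(0.0259)⁴/32 = 4.418×10^-8 m⁴.
τ_max = T·r/J = 91.49 × 0.0129 / 4.418×10^-8 = 2.682×10^7 Pa.

26.8 N/mm²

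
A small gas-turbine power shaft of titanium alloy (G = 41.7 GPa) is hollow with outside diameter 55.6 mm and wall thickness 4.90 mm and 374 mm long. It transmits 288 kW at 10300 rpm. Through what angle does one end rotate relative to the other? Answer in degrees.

0.271°

ω = 2π·10300/60 = 1079 rad/s, so T = P/ω = 288×10³ / 1079 = 267.0 N·m.
J = π(d_o⁴ − d_i⁴)/32 = π(0.0556⁴ − 0.0458⁴)/32 = 5.062×10^-7 m⁴.
θ = T·L/(G·J) = 267.0 × 0.374 / (41.7×10⁹ × 5.062×10^-7) = 4.731×10^-3 rad.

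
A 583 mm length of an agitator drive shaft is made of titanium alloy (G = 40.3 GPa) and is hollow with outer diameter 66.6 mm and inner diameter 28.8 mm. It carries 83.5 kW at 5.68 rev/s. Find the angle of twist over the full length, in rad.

ω = 2π·5.68 = 35.69 rad/s, so T = P/ω = 83.5×10³ / 35.69 = 2340 N·m.
J = π(d_o⁴ − d_i⁴)/32 = π(0.0666⁴ − 0.0288⁴)/32 = 1.864×10^-6 m⁴.
θ = T·L/(G·J) = 2340 × 0.583 / (40.3×10⁹ × 1.864×10^-6) = 0.01816 rad.

0.0182 rad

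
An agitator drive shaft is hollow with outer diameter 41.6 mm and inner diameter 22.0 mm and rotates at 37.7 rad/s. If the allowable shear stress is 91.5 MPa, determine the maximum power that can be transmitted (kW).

44.9 kW

J = π(d_o⁴ − d_i⁴)/32 = π(0.0416⁴ − 0.0220⁴)/32 = 2.710×10^-7 m⁴.
T_max = τ_allow·J/r = 9.15×10^7 × 2.710×10^-7 / 0.0208 = 1192 N·m.
ω = 37.7 rad/s, so P_max = T_max·ω = 4.495×10^4 W.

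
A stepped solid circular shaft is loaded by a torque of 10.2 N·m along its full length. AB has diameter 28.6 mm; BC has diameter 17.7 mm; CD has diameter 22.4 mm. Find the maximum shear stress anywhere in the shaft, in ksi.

1.36 ksi

Under the same torque, τ_max = 16T/(πd³) is largest where d is smallest — segment BC (d = 17.7 mm).
τ_max = 16·10.20/(π·(0.0177)³) = 9.368×10^6 Pa.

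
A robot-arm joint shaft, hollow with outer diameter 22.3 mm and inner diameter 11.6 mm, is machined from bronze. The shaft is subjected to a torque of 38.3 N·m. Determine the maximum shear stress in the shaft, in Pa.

J = π(d_o⁴ − d_i⁴)/32 = π(0.0223⁴ − 0.0116⁴)/32 = 2.250×10^-8 m⁴.
τ_max = T·r/J = 38.30 × 0.0112 / 2.250×10^-8 = 1.898×10^7 Pa.

1.90e7 Pa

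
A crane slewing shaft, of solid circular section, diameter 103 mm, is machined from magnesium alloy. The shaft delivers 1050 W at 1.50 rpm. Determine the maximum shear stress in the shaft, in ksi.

4.52 ksi

ω = 2π·1.50/60 = 0.1571 rad/s, so T = P/ω = 1050 / 0.1571 = 6685 N·m.
J = πd⁴/32 = π(0.103)⁴/32 = 1.105×10^-5 m⁴.
τ_max = T·r/J = 6685 × 0.0515 / 1.105×10^-5 = 3.116×10^7 Pa.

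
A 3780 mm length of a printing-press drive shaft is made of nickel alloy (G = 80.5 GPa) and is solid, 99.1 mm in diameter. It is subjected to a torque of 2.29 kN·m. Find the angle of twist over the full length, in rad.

J = πd⁴/32 = π(0.0991)⁴/32 = 9.469×10^-6 m⁴.
θ = T·L/(G·J) = 2290 × 3.78 / (80.5×10⁹ × 9.469×10^-6) = 0.01136 rad.

0.0114 rad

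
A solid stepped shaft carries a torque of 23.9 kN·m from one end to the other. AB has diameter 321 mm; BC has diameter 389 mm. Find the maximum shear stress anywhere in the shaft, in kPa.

Under the same torque, τ_max = 16T/(πd³) is largest where d is smallest — segment AB (d = 321 mm).
τ_max = 16·23900/(π·(0.321)³) = 3.680×10^6 Pa.

3680 kPa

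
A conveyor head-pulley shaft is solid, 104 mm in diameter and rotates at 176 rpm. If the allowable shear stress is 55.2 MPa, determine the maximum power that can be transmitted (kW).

225 kW

J = πd⁴/32 = π(0.104)⁴/32 = 1.149×10^-5 m⁴.
T_max = τ_allow·J/r = 5.52×10^7 × 1.149×10^-5 / 0.0520 = 12190 N·m.
ω = 2π·176/60 = 18.43 rad/s, so P_max = T_max·ω = 2.247×10^5 W.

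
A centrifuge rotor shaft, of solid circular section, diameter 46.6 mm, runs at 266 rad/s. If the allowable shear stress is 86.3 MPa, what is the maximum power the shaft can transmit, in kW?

J = πd⁴/32 = π(0.0466)⁴/32 = 4.630×10^-7 m⁴.
T_max = τ_allow·J/r = 8.63×10^7 × 4.630×10^-7 / 0.0233 = 1715 N·m.
ω = 266 rad/s, so P_max = T_max·ω = 4.561×10^5 W.

456 kW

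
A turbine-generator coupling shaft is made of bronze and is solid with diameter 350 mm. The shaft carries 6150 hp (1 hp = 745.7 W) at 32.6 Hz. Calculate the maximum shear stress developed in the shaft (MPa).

ω = 2π·32.6 = 204.8 rad/s, so T = P/ω = 6150×745.7 / 204.8 = 22390 N·m.
J = πd⁴/32 = π(0.350)⁴/32 = 1.473×10^-3 m⁴.
τ_max = T·r/J = 22390 × 0.175 / 1.473×10^-3 = 2.660×10^6 Pa.

2.66 MPa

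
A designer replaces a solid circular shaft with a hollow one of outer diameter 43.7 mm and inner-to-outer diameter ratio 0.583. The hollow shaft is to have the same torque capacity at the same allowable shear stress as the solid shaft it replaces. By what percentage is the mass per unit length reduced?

Equal τ_max and T ⇒ the solid shaft needs d_s³ = d_o³(1−k⁴), so d_s = 43.7·(1−0.583⁴)^(1/3) = 41.95 mm.
Area ratio A_h/A_s = d_o²(1−k²)/d_s² = (1−k²)/(1−k⁴)^(2/3) = 0.7164.
Mass saving = 1 − 0.7164 = 28.4 %.

28.4 %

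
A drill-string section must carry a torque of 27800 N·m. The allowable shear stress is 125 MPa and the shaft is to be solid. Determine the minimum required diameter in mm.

For a solid shaft τ_max = 16T/(πd³), so d = (16T/(π τ_allow))^(1/3) = (16·27800/(π·1.25×10^8))^(1/3) = 0.1042 m.

104 mm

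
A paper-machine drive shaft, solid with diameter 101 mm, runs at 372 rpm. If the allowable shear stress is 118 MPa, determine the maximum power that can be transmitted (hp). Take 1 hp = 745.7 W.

1250 hp

J = πd⁴/32 = π(0.101)⁴/32 = 1.022×10^-5 m⁴.
T_max = τ_allow·J/r = 1.18×10^8 × 1.022×10^-5 / 0.0505 = 23870 N·m.
ω = 2π·372/60 = 38.96 rad/s, so P_max = T_max·ω = 9.299×10^5 W.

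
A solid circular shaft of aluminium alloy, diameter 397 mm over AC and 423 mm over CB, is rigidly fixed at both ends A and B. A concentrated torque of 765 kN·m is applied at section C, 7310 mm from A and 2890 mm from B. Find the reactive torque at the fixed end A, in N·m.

180000 N·m

Compatibility: T_A·a/J_AC = T_B·b/J_CB with T_A + T_B = T₀.
J_AC = 2.44×10^-3 m⁴, J_CB = 3.14×10^-3 m⁴, so T_A = T₀·(J_AC/a)/((J_AC/a)+(J_CB/b)) = 179600 N·m, T_B = 585400 N·m.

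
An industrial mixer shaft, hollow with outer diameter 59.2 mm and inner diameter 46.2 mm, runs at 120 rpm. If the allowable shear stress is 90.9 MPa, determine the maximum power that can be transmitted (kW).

29.3 kW

J = π(d_o⁴ − d_i⁴)/32 = π(0.0592⁴ − 0.0462⁴)/32 = 7.586×10^-7 m⁴.
T_max = τ_allow·J/r = 9.09×10^7 × 7.586×10^-7 / 0.0296 = 2330 N·m.
ω = 2π·120/60 = 12.57 rad/s, so P_max = T_max·ω = 2.927×10^4 W.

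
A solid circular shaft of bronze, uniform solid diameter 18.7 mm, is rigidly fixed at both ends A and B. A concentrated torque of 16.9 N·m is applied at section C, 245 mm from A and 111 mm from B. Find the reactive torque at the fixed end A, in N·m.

With uniform GJ and both ends fixed, compatibility θ_AC = θ_CB gives T_A·a = T_B·b, together with T_A + T_B = T₀.
T_A = T₀·b/(a+b) = 16.90·111/356.0 = 5.269 N·m; T_B = 11.63 N·m.

5.27 N·m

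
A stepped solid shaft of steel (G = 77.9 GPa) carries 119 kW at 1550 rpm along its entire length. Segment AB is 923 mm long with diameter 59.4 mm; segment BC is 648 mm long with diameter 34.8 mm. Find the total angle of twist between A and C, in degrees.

2.83°

ω = 2π·1550/60 = 162.3 rad/s, so T = P/ω = 119×10³ / 162.3 = 733.1 N·m.
J_AB = π(0.0594)⁴/32 = 1.22×10^-6 m⁴; J_BC = π(0.0348)⁴/32 = 1.44×10^-7 m⁴.
θ = (T/G)·Σ L_i/J_i = (733.1/77.9×10⁹)·(0.923/1.22×10^-6 + 0.648/1.44×10^-7) = 0.04946 rad.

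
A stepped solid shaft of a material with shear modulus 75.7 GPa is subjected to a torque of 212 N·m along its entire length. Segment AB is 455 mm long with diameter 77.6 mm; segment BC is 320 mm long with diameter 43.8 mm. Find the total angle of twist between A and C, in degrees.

J_AB = π(0.0776)⁴/32 = 3.56×10^-6 m⁴; J_BC = π(0.0438)⁴/32 = 3.61×10^-7 m⁴.
θ = (T/G)·Σ L_i/J_i = (212.0/75.7×10⁹)·(0.455/3.56×10^-6 + 0.320/3.61×10^-7) = 2.838×10^-3 rad.

0.163°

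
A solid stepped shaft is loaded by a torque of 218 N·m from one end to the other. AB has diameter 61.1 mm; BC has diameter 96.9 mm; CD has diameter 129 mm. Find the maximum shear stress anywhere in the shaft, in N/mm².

4.87 N/mm²

Under the same torque, τ_max = 16T/(πd³) is largest where d is smallest — segment AB (d = 61.1 mm).
τ_max = 16·218.0/(π·(0.0611)³) = 4.867×10^6 Pa.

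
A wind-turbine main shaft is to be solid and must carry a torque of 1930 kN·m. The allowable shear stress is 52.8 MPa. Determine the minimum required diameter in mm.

571 mm

For a solid shaft τ_max = 16T/(πd³), so d = (16T/(π τ_allow))^(1/3) = (16·1.930e6/(π·5.28×10^7))^(1/3) = 0.5710 m.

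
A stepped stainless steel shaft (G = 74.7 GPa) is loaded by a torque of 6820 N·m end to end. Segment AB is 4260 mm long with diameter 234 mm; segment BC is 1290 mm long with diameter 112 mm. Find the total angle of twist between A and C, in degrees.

J_AB = π(0.234)⁴/32 = 2.94×10^-4 m⁴; J_BC = π(0.112)⁴/32 = 1.54×10^-5 m⁴.
θ = (T/G)·Σ L_i/J_i = (6820/74.7×10⁹)·(4.26/2.94×10^-4 + 1.29/1.54×10^-5) = 8.945×10^-3 rad.

0.513°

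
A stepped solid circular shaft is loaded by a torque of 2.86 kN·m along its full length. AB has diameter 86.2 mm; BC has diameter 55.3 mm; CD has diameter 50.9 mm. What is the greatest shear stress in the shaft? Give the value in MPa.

110 MPa

Under the same torque, τ_max = 16T/(πd³) is largest where d is smallest — segment CD (d = 50.9 mm).
τ_max = 16·2860/(π·(0.0509)³) = 1.105×10^8 Pa.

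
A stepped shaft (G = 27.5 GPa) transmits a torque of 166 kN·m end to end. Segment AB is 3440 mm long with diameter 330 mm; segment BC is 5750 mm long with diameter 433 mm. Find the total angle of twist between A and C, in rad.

0.0279 rad

J_AB = π(0.330)⁴/32 = 1.16×10^-3 m⁴; J_BC = π(0.433)⁴/32 = 3.45×10^-3 m⁴.
θ = (T/G)·Σ L_i/J_i = (166000/27.5×10⁹)·(3.44/1.16×10^-3 + 5.75/3.45×10^-3) = 0.02789 rad.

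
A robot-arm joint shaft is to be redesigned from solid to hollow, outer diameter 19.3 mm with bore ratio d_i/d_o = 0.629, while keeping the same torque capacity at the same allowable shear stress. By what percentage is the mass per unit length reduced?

Equal τ_max and T ⇒ the solid shaft needs d_s³ = d_o³(1−k⁴), so d_s = 19.3·(1−0.629⁴)^(1/3) = 18.24 mm.
Area ratio A_h/A_s = d_o²(1−k²)/d_s² = (1−k²)/(1−k⁴)^(2/3) = 0.6770.
Mass saving = 1 − 0.6770 = 32.3 %.

32.3 %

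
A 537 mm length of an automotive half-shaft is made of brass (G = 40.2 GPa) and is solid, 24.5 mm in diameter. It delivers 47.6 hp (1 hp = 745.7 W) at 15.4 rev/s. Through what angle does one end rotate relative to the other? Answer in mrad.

139 mrad

ω = 2π·15.4 = 96.76 rad/s, so T = P/ω = 47.6×745.7 / 96.76 = 366.8 N·m.
J = πd⁴/32 = π(0.0245)⁴/32 = 3.537×10^-8 m⁴.
θ = T·L/(G·J) = 366.8 × 0.537 / (40.2×10⁹ × 3.537×10^-8) = 0.1385 rad.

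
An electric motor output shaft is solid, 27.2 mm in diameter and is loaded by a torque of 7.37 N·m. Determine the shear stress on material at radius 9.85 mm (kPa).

J = πd⁴/32 = π(0.0272)⁴/32 = 5.374×10^-8 m⁴.
Shear stress varies linearly with radius: τ = T·r/J = 7.370 × 0.00985 / 5.374×10^-8 = 1.351×10^6 Pa.

1350 kPa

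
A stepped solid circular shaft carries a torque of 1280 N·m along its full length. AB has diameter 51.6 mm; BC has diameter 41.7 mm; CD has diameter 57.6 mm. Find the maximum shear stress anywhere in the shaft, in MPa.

89.9 MPa

Under the same torque, τ_max = 16T/(πd³) is largest where d is smallest — segment BC (d = 41.7 mm).
τ_max = 16·1280/(π·(0.0417)³) = 8.990×10^7 Pa.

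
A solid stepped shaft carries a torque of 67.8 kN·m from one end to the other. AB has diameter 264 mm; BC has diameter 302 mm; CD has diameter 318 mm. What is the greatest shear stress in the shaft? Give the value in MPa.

18.8 MPa

Under the same torque, τ_max = 16T/(πd³) is largest where d is smallest — segment AB (d = 264 mm).
τ_max = 16·67800/(π·(0.264)³) = 1.877×10^7 Pa.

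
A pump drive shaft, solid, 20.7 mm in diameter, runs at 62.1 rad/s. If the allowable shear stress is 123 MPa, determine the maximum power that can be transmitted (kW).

J = πd⁴/32 = π(0.0207)⁴/32 = 1.803×10^-8 m⁴.
T_max = τ_allow·J/r = 1.23×10^8 × 1.803×10^-8 / 0.0103 = 214.2 N·m.
ω = 62.1 rad/s, so P_max = T_max·ω = 1.330×10^4 W.

13.3 kW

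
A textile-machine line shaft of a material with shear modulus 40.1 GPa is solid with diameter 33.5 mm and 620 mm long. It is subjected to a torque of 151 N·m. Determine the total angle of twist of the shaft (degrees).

1.08°

J = πd⁴/32 = π(0.0335)⁴/32 = 1.236×10^-7 m⁴.
θ = T·L/(G·J) = 151.0 × 0.620 / (40.1×10⁹ × 1.236×10^-7) = 0.01888 rad.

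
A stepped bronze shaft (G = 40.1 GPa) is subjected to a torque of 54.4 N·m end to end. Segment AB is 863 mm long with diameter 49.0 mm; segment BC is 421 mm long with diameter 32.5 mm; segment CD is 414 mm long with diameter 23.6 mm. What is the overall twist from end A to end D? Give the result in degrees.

J_AB = π(0.0490)⁴/32 = 5.66×10^-7 m⁴; J_BC = π(0.0325)⁴/32 = 1.10×10^-7 m⁴; J_CD = π(0.0236)⁴/32 = 3.05×10^-8 m⁴.
θ = (T/G)·Σ L_i/J_i = (54.40/40.1×10⁹)·(0.863/5.66×10^-7 + 0.421/1.10×10^-7 + 0.414/3.05×10^-8) = 0.02572 rad.

1.47°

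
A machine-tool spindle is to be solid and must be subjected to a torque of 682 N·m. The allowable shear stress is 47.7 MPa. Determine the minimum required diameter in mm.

For a solid shaft τ_max = 16T/(πd³), so d = (16T/(π τ_allow))^(1/3) = (16·682.0/(π·4.77×10^7))^(1/3) = 0.04176 m.

41.8 mm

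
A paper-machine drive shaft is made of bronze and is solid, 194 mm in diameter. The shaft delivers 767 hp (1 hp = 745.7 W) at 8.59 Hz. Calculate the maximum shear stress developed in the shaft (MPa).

ω = 2π·8.59 = 53.97 rad/s, so T = P/ω = 767×745.7 / 53.97 = 10600 N·m.
J = πd⁴/32 = π(0.194)⁴/32 = 1.391×10^-4 m⁴.
τ_max = T·r/J = 10600 × 0.0970 / 1.391×10^-4 = 7.392×10^6 Pa.

7.39 MPa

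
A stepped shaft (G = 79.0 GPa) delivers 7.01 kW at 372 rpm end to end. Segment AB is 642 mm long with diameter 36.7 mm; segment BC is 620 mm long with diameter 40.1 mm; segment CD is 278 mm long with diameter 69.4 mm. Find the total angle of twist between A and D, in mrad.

14.1 mrad

ω = 2π·372/60 = 38.96 rad/s, so T = P/ω = 7.01×10³ / 38.96 = 179.9 N·m.
J_AB = π(0.0367)⁴/32 = 1.78×10^-7 m⁴; J_BC = π(0.0401)⁴/32 = 2.54×10^-7 m⁴; J_CD = π(0.0694)⁴/32 = 2.28×10^-6 m⁴.
θ = (T/G)·Σ L_i/J_i = (179.9/79.0×10⁹)·(0.642/1.78×10^-7 + 0.620/2.54×10^-7 + 0.278/2.28×10^-6) = 0.01405 rad.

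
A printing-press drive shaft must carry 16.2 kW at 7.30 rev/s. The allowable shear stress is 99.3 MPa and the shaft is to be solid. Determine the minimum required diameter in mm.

26.3 mm

ω = 2π·7.30 = 45.87 rad/s, so T = P/ω = 16.2×10³ / 45.87 = 353.2 N·m.
For a solid shaft τ_max = 16T/(πd³), so d = (16T/(π τ_allow))^(1/3) = (16·353.2/(π·9.93×10^7))^(1/3) = 0.02626 m.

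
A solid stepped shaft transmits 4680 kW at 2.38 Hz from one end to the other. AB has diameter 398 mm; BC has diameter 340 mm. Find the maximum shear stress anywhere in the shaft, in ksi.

5.88 ksi

ω = 2π·2.38 = 14.95 rad/s, so T = P/ω = 4680×10³ / 14.95 = 313000 N·m.
Under the same torque, τ_max = 16T/(πd³) is largest where d is smallest — segment BC (d = 340 mm).
τ_max = 16·313000/(π·(0.340)³) = 4.055×10^7 Pa.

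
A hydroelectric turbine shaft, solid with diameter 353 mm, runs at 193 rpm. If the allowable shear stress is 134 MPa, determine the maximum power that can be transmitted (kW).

J = πd⁴/32 = π(0.353)⁴/32 = 1.524×10^-3 m⁴.
T_max = τ_allow·J/r = 1.34×10^8 × 1.524×10^-3 / 0.176 = 1.157e6 N·m.
ω = 2π·193/60 = 20.21 rad/s, so P_max = T_max·ω = 2.339×10^7 W.

23400 kW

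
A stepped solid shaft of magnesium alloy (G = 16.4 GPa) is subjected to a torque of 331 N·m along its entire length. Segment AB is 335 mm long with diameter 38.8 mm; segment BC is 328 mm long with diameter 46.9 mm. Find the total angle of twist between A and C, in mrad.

J_AB = π(0.0388)⁴/32 = 2.22×10^-7 m⁴; J_BC = π(0.0469)⁴/32 = 4.75×10^-7 m⁴.
θ = (T/G)·Σ L_i/J_i = (331.0/16.4×10⁹)·(0.335/2.22×10^-7 + 0.328/4.75×10^-7) = 0.04432 rad.

44.3 mrad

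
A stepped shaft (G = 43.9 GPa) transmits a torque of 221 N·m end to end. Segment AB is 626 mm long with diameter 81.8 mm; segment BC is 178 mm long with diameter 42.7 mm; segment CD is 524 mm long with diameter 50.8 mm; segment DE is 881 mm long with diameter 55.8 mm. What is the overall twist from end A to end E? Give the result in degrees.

J_AB = π(0.0818)⁴/32 = 4.40×10^-6 m⁴; J_BC = π(0.0427)⁴/32 = 3.26×10^-7 m⁴; J_CD = π(0.0508)⁴/32 = 6.54×10^-7 m⁴; J_DE = π(0.0558)⁴/32 = 9.52×10^-7 m⁴.
θ = (T/G)·Σ L_i/J_i = (221.0/43.9×10⁹)·(0.626/4.40×10^-6 + 0.178/3.26×10^-7 + 0.524/6.54×10^-7 + 0.881/9.52×10^-7) = 0.01216 rad.

0.697°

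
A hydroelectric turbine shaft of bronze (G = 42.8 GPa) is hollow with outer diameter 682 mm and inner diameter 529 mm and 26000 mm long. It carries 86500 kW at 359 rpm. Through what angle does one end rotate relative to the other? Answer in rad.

ω = 2π·359/60 = 37.59 rad/s, so T = P/ω = 86500×10³ / 37.59 = 2.301e6 N·m.
J = π(d_o⁴ − d_i⁴)/32 = π(0.682⁴ − 0.529⁴)/32 = 0.01355 m⁴.
θ = T·L/(G·J) = 2.301e6 × 26.0 / (42.8×10⁹ × 0.01355) = 0.1031 rad.

0.103 rad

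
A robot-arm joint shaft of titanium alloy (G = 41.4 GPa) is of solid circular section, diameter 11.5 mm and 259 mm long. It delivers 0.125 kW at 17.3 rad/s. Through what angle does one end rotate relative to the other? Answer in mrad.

26.3 mrad

ω = 17.3 rad/s, so T = P/ω = 0.125×10³ / 17.30 = 7.225 N·m.
J = πd⁴/32 = π(0.0115)⁴/32 = 1.717×10^-9 m⁴.
θ = T·L/(G·J) = 7.225 × 0.259 / (41.4×10⁹ × 1.717×10^-9) = 0.02633 rad.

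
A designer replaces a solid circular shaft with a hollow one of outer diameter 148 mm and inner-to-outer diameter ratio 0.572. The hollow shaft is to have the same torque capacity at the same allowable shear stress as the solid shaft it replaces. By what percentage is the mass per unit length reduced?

Equal τ_max and T ⇒ the solid shaft needs d_s³ = d_o³(1−k⁴), so d_s = 148·(1−0.572⁴)^(1/3) = 142.5 mm.
Area ratio A_h/A_s = d_o²(1−k²)/d_s² = (1−k²)/(1−k⁴)^(2/3) = 0.7256.
Mass saving = 1 − 0.7256 = 27.4 %.

27.4 %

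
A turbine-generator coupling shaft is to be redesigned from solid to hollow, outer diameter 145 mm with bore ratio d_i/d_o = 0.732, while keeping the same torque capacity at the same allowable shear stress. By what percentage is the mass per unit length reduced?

Equal τ_max and T ⇒ the solid shaft needs d_s³ = d_o³(1−k⁴), so d_s = 145·(1−0.732⁴)^(1/3) = 129.5 mm.
Area ratio A_h/A_s = d_o²(1−k²)/d_s² = (1−k²)/(1−k⁴)^(2/3) = 0.5817.
Mass saving = 1 − 0.5817 = 41.8 %.

41.8 %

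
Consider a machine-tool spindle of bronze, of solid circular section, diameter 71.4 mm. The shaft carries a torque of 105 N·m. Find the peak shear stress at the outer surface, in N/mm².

1.47 N/mm²

J = πd⁴/32 = π(0.0714)⁴/32 = 2.551×10^-6 m⁴.
τ_max = T·r/J = 105.0 × 0.0357 / 2.551×10^-6 = 1.469×10^6 Pa.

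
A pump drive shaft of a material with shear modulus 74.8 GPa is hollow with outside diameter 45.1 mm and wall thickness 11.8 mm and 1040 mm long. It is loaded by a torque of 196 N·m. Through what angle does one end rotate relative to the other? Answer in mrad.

7.07 mrad

J = π(d_o⁴ − d_i⁴)/32 = π(0.0451⁴ − 0.0215⁴)/32 = 3.852×10^-7 m⁴.
θ = T·L/(G·J) = 196.0 × 1.04 / (74.8×10⁹ × 3.852×10^-7) = 7.075×10^-3 rad.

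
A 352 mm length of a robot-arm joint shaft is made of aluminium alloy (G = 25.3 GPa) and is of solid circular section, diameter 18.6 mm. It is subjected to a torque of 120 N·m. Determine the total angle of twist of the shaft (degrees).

J = πd⁴/32 = π(0.0186)⁴/32 = 1.175×10^-8 m⁴.
θ = T·L/(G·J) = 120.0 × 0.352 / (25.3×10⁹ × 1.175×10^-8) = 0.1421 rad.

8.14°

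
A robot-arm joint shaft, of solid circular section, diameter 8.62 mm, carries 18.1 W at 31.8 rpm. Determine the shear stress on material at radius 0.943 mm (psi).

1370 psi

ω = 2π·31.8/60 = 3.330 rad/s, so T = P/ω = 18.1 / 3.330 = 5.435 N·m.
J = πd⁴/32 = π(0.00862)⁴/32 = 5.420×10^-10 m⁴.
Shear stress varies linearly with radius: τ = T·r/J = 5.435 × 9.43e-4 / 5.420×10^-10 = 9.456×10^6 Pa.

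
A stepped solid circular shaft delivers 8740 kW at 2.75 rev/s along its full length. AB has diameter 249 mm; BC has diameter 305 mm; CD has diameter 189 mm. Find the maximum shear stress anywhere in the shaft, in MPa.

ω = 2π·2.75 = 17.28 rad/s, so T = P/ω = 8740×10³ / 17.28 = 505800 N·m.
Under the same torque, τ_max = 16T/(πd³) is largest where d is smallest — segment CD (d = 189 mm).
τ_max = 16·505800/(π·(0.189)³) = 3.816×10^8 Pa.

382 MPa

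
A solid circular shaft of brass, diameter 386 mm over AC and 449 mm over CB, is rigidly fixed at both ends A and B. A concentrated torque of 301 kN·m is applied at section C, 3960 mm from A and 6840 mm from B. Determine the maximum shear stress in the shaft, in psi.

1880 psi

Compatibility: T_A·a/J_AC = T_B·b/J_CB with T_A + T_B = T₀.
J_AC = 2.18×10^-3 m⁴, J_CB = 3.99×10^-3 m⁴, so T_A = T₀·(J_AC/a)/((J_AC/a)+(J_CB/b)) = 146100 N·m, T_B = 154900 N·m.
τ in each portion: τ_AC = 1.29×10^7 Pa, τ_CB = 8.71×10^6 Pa; maximum is in AC.
τ_max = T_AC·r/J = 146100·0.193/2.18×10^-3 = 1.294×10^7 Pa.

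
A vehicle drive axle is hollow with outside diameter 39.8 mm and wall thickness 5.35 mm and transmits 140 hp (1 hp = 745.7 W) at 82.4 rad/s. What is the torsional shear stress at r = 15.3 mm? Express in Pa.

1.10e8 Pa

ω = 82.4 rad/s, so T = P/ω = 140×745.7 / 82.40 = 1267 N·m.
J = π(d_o⁴ − d_i⁴)/32 = π(0.0398⁴ − 0.0291⁴)/32 = 1.759×10^-7 m⁴.
Shear stress varies linearly with radius: τ = T·r/J = 1267 × 0.0153 / 1.759×10^-7 = 1.102×10^8 Pa.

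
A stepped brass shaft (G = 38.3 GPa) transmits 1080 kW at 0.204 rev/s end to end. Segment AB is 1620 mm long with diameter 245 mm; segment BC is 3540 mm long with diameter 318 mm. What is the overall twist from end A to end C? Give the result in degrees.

10.2°

ω = 2π·0.204 = 1.282 rad/s, so T = P/ω = 1080×10³ / 1.282 = 842600 N·m.
J_AB = π(0.245)⁴/32 = 3.54×10^-4 m⁴; J_BC = π(0.318)⁴/32 = 1.00×10^-3 m⁴.
θ = (T/G)·Σ L_i/J_i = (842600/38.3×10⁹)·(1.62/3.54×10^-4 + 3.54/1.00×10^-3) = 0.1783 rad.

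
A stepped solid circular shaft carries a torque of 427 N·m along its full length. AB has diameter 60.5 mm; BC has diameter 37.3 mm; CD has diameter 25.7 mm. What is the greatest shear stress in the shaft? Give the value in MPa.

Under the same torque, τ_max = 16T/(πd³) is largest where d is smallest — segment CD (d = 25.7 mm).
τ_max = 16·427.0/(π·(0.0257)³) = 1.281×10^8 Pa.

128 MPa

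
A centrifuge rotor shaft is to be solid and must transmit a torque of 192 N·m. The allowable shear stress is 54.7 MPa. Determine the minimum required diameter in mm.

26.1 mm

For a solid shaft τ_max = 16T/(πd³), so d = (16T/(π τ_allow))^(1/3) = (16·192.0/(π·5.47×10^7))^(1/3) = 0.02615 m.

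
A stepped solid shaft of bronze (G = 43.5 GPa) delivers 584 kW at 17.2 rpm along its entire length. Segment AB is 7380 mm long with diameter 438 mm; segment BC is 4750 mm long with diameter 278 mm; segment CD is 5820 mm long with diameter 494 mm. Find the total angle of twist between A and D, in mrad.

83.0 mrad

ω = 2π·17.2/60 = 1.801 rad/s, so T = P/ω = 584×10³ / 1.801 = 324200 N·m.
J_AB = π(0.438)⁴/32 = 3.61×10^-3 m⁴; J_BC = π(0.278)⁴/32 = 5.86×10^-4 m⁴; J_CD = π(0.494)⁴/32 = 5.85×10^-3 m⁴.
θ = (T/G)·Σ L_i/J_i = (324200/43.5×10⁹)·(7.38/3.61×10^-3 + 4.75/5.86×10^-4 + 5.82/5.85×10^-3) = 0.08302 rad.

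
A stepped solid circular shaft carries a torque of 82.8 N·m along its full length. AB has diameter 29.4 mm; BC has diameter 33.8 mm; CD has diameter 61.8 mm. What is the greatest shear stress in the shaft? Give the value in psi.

Under the same torque, τ_max = 16T/(πd³) is largest where d is smallest — segment AB (d = 29.4 mm).
τ_max = 16·82.80/(π·(0.0294)³) = 1.659×10^7 Pa.

2410 psi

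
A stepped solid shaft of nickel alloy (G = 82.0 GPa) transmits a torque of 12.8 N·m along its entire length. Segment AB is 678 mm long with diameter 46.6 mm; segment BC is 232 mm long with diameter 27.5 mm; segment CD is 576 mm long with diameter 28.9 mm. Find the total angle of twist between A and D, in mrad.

J_AB = π(0.0466)⁴/32 = 4.63×10^-7 m⁴; J_BC = π(0.0275)⁴/32 = 5.61×10^-8 m⁴; J_CD = π(0.0289)⁴/32 = 6.85×10^-8 m⁴.
θ = (T/G)·Σ L_i/J_i = (12.80/82.0×10⁹)·(0.678/4.63×10^-7 + 0.232/5.61×10^-8 + 0.576/6.85×10^-8) = 2.186×10^-3 rad.

2.19 mrad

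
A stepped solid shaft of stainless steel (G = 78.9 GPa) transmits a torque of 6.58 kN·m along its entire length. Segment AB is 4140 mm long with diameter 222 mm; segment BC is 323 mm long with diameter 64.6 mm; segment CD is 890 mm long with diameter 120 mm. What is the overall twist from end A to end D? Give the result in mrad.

J_AB = π(0.222)⁴/32 = 2.38×10^-4 m⁴; J_BC = π(0.0646)⁴/32 = 1.71×10^-6 m⁴; J_CD = π(0.120)⁴/32 = 2.04×10^-5 m⁴.
θ = (T/G)·Σ L_i/J_i = (6580/78.9×10⁹)·(4.14/2.38×10^-4 + 0.323/1.71×10^-6 + 0.890/2.04×10^-5) = 0.02085 rad.

20.8 mrad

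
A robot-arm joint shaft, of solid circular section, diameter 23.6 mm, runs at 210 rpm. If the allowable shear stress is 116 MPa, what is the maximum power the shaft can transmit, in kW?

6.58 kW

J = πd⁴/32 = π(0.0236)⁴/32 = 3.045×10^-8 m⁴.
T_max = τ_allow·J/r = 1.16×10^8 × 3.045×10^-8 / 0.0118 = 299.4 N·m.
ω = 2π·210/60 = 21.99 rad/s, so P_max = T_max·ω = 6584 W.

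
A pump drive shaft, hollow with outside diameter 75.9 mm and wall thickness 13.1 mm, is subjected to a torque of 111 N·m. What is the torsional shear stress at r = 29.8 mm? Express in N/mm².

J = π(d_o⁴ − d_i⁴)/32 = π(0.0759⁴ − 0.0497⁴)/32 = 2.659×10^-6 m⁴.
Shear stress varies linearly with radius: τ = T·r/J = 111.0 × 0.0298 / 2.659×10^-6 = 1.244×10^6 Pa.

1.24 N/mm²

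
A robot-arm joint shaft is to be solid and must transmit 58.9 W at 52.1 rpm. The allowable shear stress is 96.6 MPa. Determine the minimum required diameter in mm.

8.29 mm

ω = 2π·52.1/60 = 5.456 rad/s, so T = P/ω = 58.9 / 5.456 = 10.80 N·m.
For a solid shaft τ_max = 16T/(πd³), so d = (16T/(π τ_allow))^(1/3) = (16·10.80/(π·9.66×10^7))^(1/3) = 0.008287 m.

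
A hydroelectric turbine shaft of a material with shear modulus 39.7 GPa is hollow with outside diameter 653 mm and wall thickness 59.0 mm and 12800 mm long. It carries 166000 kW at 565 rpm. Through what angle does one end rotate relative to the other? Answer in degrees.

5.28°

ω = 2π·565/60 = 59.17 rad/s, so T = P/ω = 166000×10³ / 59.17 = 2.806e6 N·m.
J = π(d_o⁴ − d_i⁴)/32 = π(0.653⁴ − 0.535⁴)/32 = 9.808×10^-3 m⁴.
θ = T·L/(G·J) = 2.806e6 × 12.8 / (39.7×10⁹ × 9.808×10^-3) = 0.09223 rad.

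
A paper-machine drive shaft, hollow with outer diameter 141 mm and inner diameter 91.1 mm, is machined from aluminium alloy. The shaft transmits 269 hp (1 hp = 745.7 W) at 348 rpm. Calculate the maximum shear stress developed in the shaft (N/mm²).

12.1 N/mm²

ω = 2π·348/60 = 36.44 rad/s, so T = P/ω = 269×745.7 / 36.44 = 5504 N·m.
J = π(d_o⁴ − d_i⁴)/32 = π(0.141⁴ − 0.0911⁴)/32 = 3.204×10^-5 m⁴.
τ_max = T·r/J = 5504 × 0.0705 / 3.204×10^-5 = 1.211×10^7 Pa.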